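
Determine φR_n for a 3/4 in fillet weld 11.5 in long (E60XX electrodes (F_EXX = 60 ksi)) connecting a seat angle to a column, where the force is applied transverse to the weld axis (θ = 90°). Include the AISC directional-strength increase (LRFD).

φR_n ≈ 247 kips

t_e = 0.707 × 0.75 = 0.5302 in; A_we = 0.5302 × 11.5 = 6.098 in².
Directional factor: 1.0 + 0.5 sin^1.5(90°) = 1.5.
F_nw = 0.6 × 60 × 1.5 = 54 ksi.
φR_n = 0.75 × 54 × 6.098 = 247 kips.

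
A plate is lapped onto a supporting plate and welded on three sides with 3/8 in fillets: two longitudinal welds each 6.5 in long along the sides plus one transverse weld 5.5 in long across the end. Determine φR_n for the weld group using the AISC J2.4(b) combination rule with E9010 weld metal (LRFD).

E90XX → F_EXX = 90 ksi.
t_e = 0.707 × 0.375 = 0.2651 in.
R_nwl = 0.6 × 90 × 0.2651 × 13 = 186.1 kips (longitudinal, 2 welds).
R_nwt = 0.6 × 90 × 0.2651 × 5.5 = 78.74 kips (transverse, base value).
(i) R_nwl + R_nwt = 264.9 kips; (ii) 0.85 R_nwl + 1.5 R_nwt = 276.3 kips.
R_n = max = 276.3 kips [governs: (ii)]; φR_n = 207.2 kips.

φR_n ≈ 207 kips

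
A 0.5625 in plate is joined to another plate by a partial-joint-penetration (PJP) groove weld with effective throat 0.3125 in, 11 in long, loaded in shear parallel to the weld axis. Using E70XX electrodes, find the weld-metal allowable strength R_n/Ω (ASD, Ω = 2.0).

E70XX → F_EXX = 70 ksi.
Effective throat (given) t_e = 0.3125 in.
A_we = 0.3125 × 11 = 3.438 in².
F_nw = 0.6 F_EXX = 42 ksi.
R_n/Ω = (42 × 3.438) / 2.0 = 72.19 kips.

R_n/Ω ≈ 72.2 kips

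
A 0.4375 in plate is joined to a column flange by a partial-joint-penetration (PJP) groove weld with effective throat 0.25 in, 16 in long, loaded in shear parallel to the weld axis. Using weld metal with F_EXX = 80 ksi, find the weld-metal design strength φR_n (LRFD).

Effective throat (given) t_e = 0.25 in.
A_we = 0.25 × 16 = 4 in².
F_nw = 0.6 F_EXX = 48 ksi.
φR_n = 0.75 × 48 × 4 = 144 kips.

φR_n ≈ 144 kips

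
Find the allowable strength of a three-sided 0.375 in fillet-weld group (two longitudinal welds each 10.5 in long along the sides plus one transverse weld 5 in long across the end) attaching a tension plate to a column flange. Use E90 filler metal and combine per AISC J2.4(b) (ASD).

R_n/Ω ≈ 186 kips

E90XX → F_EXX = 90 ksi.
t_e = 0.707 × 0.375 = 0.2651 in.
R_nwl = 0.6 × 90 × 0.2651 × 21 = 300.7 kips (longitudinal, 2 welds).
R_nwt = 0.6 × 90 × 0.2651 × 5 = 71.58 kips (transverse, base value).
(i) R_nwl + R_nwt = 372.2 kips; (ii) 0.85 R_nwl + 1.5 R_nwt = 362.9 kips.
R_n = max = 372.2 kips [governs: (i)]; R_n/Ω = 186.1 kips.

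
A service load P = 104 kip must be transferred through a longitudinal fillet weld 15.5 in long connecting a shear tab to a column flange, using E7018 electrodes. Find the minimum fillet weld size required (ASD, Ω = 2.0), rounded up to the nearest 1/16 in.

w = 1/2 in

E70XX → F_EXX = 70 ksi.
Total weld length L = 15.5 in.
Required throat t_e = P × Ω / (0.6 F_EXX × L) = 104 × 2.0 / (0.6 × 70 × 15.5) = 0.3195 in.
Required leg w = t_e / 0.707 = 0.4519 in → use 1/2 in.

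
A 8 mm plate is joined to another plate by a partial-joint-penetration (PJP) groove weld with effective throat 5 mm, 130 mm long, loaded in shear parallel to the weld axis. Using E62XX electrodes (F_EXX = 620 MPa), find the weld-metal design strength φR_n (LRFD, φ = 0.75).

Effective throat (given) t_e = 5 mm.
A_we = 5 × 130 = 650 mm².
F_nw = 0.6 F_EXX = 372 MPa.
φR_n = 0.75 × 372 × 650 × 10⁻³ = 181.4 kN.

φR_n ≈ 181 kN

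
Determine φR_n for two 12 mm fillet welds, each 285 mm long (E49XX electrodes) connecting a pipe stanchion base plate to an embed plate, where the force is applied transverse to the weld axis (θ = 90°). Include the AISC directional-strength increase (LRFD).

φR_n ≈ 1600 kN

E49XX → F_EXX = 490 MPa.
t_e = 0.707 × 12 = 8.484 mm; A_we = 8.484 × 570 = 4836 mm².
Directional factor: 1.0 + 0.5 sin^1.5(90°) = 1.5.
F_nw = 0.6 × 490 × 1.5 = 441 MPa.
φR_n = 0.75 × 441 × 4836 × 10⁻³ = 1599 kN.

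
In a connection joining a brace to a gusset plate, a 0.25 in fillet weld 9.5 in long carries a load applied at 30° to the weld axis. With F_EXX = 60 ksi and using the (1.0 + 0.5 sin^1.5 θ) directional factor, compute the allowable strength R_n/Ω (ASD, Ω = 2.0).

R_n/Ω ≈ 35.6 kip

t_e = 0.707 × 0.25 = 0.1767 in; A_we = 0.1767 × 9.5 = 1.679 in².
Directional factor: 1.0 + 0.5 sin^1.5(30°) = 1.177.
F_nw = 0.6 × 60 × 1.177 = 42.36 ksi.
R_n/Ω = (42.36 × 1.679) / 2.0 = 35.57 kip.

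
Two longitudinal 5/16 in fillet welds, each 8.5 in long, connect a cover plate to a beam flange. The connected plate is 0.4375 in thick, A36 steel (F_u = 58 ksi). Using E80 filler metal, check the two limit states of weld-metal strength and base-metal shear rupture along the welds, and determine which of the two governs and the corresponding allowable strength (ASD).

R_n/Ω ≈ 90.1 kip (weld metal governs)

E80XX → F_EXX = 80 ksi.
t_e = 0.707 × 0.3125 = 0.2209 in; L = 17 in.
Weld metal: R_n/Ω = (1/2.0) × 0.6 × 80 × 0.2209 × 17 = 90.14 kip.
Base metal (shear rupture): R_n/Ω = (1/2.0) × 0.6 × 58 × 0.4375 × 17 = 129.4 kip.
Governing: weld metal.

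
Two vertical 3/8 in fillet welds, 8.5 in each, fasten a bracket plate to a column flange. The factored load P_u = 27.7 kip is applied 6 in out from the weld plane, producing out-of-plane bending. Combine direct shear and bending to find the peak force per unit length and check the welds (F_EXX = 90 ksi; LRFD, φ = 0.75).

f_max ≈ 7.09 kip/in; adequate

L_w = 2 × 8.5 = 17 in; section modulus (unit throat) S = 2 × L²/6 = 24.08 in².
Direct shear f_v = P/L_w = 27.7/17 = 1.629 kip/in.
Moment M = P × e = 27.7 × 6 = 166.2 kip·in; bending f_b = M/S = 6.901 kip/in.
f_max = √(f_v² + f_b²) = √(1.629² + 6.901²) = 7.091 kip/in.
φr_n = 0.75 × 0.6 × 90 × (0.707 × 0.375) = 10.74 kip/in → adequate.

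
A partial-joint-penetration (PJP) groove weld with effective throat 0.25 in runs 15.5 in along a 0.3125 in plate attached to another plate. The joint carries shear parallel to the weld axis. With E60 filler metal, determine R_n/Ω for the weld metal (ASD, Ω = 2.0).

R_n/Ω ≈ 69.8 kip

E60XX → F_EXX = 60 ksi.
Effective throat (given) t_e = 0.25 in.
A_we = 0.25 × 15.5 = 3.875 in².
F_nw = 0.6 F_EXX = 36 ksi.
R_n/Ω = (36 × 3.875) / 2.0 = 69.75 kip.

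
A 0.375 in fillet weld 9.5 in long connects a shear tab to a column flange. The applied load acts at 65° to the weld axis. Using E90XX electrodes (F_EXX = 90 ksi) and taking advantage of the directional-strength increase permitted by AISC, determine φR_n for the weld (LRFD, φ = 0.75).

t_e = 0.707 × 0.375 = 0.2651 in; A_we = 0.2651 × 9.5 = 2.519 in².
Directional factor: 1.0 + 0.5 sin^1.5(65°) = 1.431.
F_nw = 0.6 × 90 × 1.431 = 77.3 ksi.
φR_n = 0.75 × 77.3 × 2.519 = 146 kips.

φR_n ≈ 146 kips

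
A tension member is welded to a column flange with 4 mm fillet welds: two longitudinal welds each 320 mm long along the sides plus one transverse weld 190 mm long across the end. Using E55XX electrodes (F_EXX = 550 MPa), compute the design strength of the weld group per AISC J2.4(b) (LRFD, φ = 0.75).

φR_n ≈ 581 kN

t_e = 0.707 × 4 = 2.828 mm.
R_nwl = 0.6 × 550 × 2.828 × 640 × 10⁻³ = 597.3 kN (longitudinal, 2 welds).
R_nwt = 0.6 × 550 × 2.828 × 190 × 10⁻³ = 177.3 kN (transverse, base value).
(i) R_nwl + R_nwt = 774.6 kN; (ii) 0.85 R_nwl + 1.5 R_nwt = 773.7 kN.
R_n = max = 774.6 kN [governs: (i)]; φR_n = 580.9 kN.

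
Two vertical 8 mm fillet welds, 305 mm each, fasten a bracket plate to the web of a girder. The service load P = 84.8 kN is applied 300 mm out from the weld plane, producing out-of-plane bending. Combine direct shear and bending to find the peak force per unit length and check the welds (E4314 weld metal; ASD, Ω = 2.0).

E43XX → F_EXX = 430 MPa.
L_w = 2 × 305 = 610 mm; section modulus (unit throat) S = 2 × L²/6 = 31010 mm².
Direct shear f_v = P/L_w = 84.8×10³/610 = 139 N/mm.
Moment M = P × e = 84.8×10³ × 300 = 25440000 N·mm; bending f_b = M/S = 820.4 N/mm.
f_max = √(f_v² + f_b²) = √(139² + 820.4²) = 832.1 N/mm.
r_n/Ω = (1/2.0) × 0.6 × 430 × (0.707 × 8) = 729.6 N/mm → NOT adequate.

f_max ≈ 832 N/mm; NOT adequate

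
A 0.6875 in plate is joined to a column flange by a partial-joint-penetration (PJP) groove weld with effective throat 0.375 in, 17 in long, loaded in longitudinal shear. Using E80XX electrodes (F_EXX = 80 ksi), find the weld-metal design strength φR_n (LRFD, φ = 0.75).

φR_n ≈ 230 kip

Effective throat (given) t_e = 0.375 in.
A_we = 0.375 × 17 = 6.375 in².
F_nw = 0.6 F_EXX = 48 ksi.
φR_n = 0.75 × 48 × 6.375 = 229.5 kip.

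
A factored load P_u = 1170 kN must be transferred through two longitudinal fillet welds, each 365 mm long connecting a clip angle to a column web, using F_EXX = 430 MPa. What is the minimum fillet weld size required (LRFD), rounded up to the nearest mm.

w = 12 mm

Total weld length L = 730 mm.
Required throat t_e = P_u / (φ × 0.6 F_EXX × L) = 1170 / (0.75 × 0.6 × 430 × 730 × 10⁻³) = 8.283 mm.
Required leg w = t_e / 0.707 = 11.72 mm → use 12 mm.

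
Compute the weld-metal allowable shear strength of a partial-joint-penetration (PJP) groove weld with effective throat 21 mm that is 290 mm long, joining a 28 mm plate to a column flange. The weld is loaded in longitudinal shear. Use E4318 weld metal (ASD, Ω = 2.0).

E43XX → F_EXX = 430 MPa.
Effective throat (given) t_e = 21 mm.
A_we = 21 × 290 = 6090 mm².
F_nw = 0.6 F_EXX = 258 MPa.
R_n/Ω = (258 × 6090) / 2.0 × 10⁻³ = 785.6 kN.

R_n/Ω ≈ 786 kN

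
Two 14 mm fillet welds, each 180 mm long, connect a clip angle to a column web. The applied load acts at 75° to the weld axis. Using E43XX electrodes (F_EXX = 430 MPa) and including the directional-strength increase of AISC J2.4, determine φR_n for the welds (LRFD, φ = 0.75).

φR_n ≈ 1020 kN

t_e = 0.707 × 14 = 9.898 mm; A_we = 9.898 × 360 = 3563 mm².
Directional factor: 1.0 + 0.5 sin^1.5(75°) = 1.475.
F_nw = 0.6 × 430 × 1.475 = 380.5 MPa.
φR_n = 0.75 × 380.5 × 3563 × 10⁻³ = 1017 kN.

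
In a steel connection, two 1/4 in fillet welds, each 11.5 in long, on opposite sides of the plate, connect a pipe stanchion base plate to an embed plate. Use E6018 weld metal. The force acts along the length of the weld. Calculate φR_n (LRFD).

φR_n ≈ 110 kips

E60XX → F_EXX = 60 ksi.
Effective throat t_e = 0.707 × 0.25 = 0.1767 in.
Total length L = 23 in; A_we = 0.1767 × 23 = 4.065 in².
F_nw = 0.6 F_EXX = 0.6 × 60 = 36 ksi.
φR_n = 0.75 × 36 × 4.065 = 109.8 kips.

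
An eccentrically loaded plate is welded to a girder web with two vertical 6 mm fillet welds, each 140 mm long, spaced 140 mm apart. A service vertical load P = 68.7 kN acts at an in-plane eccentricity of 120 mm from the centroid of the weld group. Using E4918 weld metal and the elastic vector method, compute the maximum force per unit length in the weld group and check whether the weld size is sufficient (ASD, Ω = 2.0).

E49XX → F_EXX = 490 MPa.
Total weld length L_w = 280 mm. Treat welds as unit-width lines.
Polar moment about centroid: J = 2[d³/12 + d(b/2)²] = 2[140³/12 + 140×70²] = 1829000 mm³.
Direct shear f_v = P/L_w = 68.7×10³ / 280 = 245.4 N/mm (vertical).
Torsion M = P·e = 68.7×10³ × 120 = 8244000 N·mm.
Critical point at (x, y) = (70, 70) from centroid. f_tx = M·y/J = 315.5 N/mm; f_ty = M·x/J = 315.5 N/mm.
Resultant f_max = √[f_tx² + (f_v + f_ty)²] = √[315.5² + (245.4 + 315.5)²] = 643.5 N/mm.
Capacity per unit length: r_n/Ω = (1/2.0) × 0.6 × 490 × (0.707 × 6) = 623.6 N/mm.
643.5 > 623.6 → NOT adequate.

f_max ≈ 643 N/mm; NOT adequate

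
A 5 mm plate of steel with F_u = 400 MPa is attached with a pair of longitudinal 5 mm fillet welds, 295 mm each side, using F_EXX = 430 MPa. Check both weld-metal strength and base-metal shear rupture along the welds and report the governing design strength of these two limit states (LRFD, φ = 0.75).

φR_n ≈ 404 kN (weld metal governs)

t_e = 0.707 × 5 = 3.535 mm; L = 590 mm.
Weld metal: φR_n = 0.75 × 0.6 × 430 × 3.535 × 590 × 10⁻³ = 403.6 kN.
Base metal (shear rupture): φR_n = 0.75 × 0.6 × 400 × 5 × 590 × 10⁻³ = 531 kN.
Governing: weld metal.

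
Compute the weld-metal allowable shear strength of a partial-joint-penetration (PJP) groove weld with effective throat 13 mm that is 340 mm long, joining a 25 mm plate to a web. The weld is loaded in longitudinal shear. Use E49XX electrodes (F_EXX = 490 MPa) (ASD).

Effective throat (given) t_e = 13 mm.
A_we = 13 × 340 = 4420 mm².
F_nw = 0.6 F_EXX = 294 MPa.
R_n/Ω = (294 × 4420) / 2.0 × 10⁻³ = 649.7 kN.

R_n/Ω ≈ 650 kN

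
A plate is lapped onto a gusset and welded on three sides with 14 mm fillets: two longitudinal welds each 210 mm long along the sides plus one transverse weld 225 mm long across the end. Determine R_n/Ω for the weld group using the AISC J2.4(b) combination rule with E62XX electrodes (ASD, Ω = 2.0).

E62XX → F_EXX = 620 MPa.
t_e = 0.707 × 14 = 9.898 mm.
R_nwl = 0.6 × 620 × 9.898 × 420 × 10⁻³ = 1546 kN (longitudinal, 2 welds).
R_nwt = 0.6 × 620 × 9.898 × 225 × 10⁻³ = 828.5 kN (transverse, base value).
(i) R_nwl + R_nwt = 2375 kN; (ii) 0.85 R_nwl + 1.5 R_nwt = 2557 kN.
R_n = max = 2557 kN [governs: (ii)]; R_n/Ω = 1279 kN.

R_n/Ω ≈ 1280 kN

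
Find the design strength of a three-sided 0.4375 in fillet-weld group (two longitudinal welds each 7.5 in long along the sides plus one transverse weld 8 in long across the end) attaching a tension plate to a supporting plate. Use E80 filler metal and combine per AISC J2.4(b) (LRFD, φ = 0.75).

φR_n ≈ 276 kips

E80XX → F_EXX = 80 ksi.
t_e = 0.707 × 0.4375 = 0.3093 in.
R_nwl = 0.6 × 80 × 0.3093 × 15 = 222.7 kips (longitudinal, 2 welds).
R_nwt = 0.6 × 80 × 0.3093 × 8 = 118.8 kips (transverse, base value).
(i) R_nwl + R_nwt = 341.5 kips; (ii) 0.85 R_nwl + 1.5 R_nwt = 367.5 kips.
R_n = max = 367.5 kips [governs: (ii)]; φR_n = 275.6 kips.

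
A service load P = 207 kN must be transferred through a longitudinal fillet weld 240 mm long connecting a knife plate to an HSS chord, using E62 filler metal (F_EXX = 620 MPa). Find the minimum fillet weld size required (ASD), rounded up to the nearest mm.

Total weld length L = 240 mm.
Required throat t_e = P × Ω / (0.6 F_EXX × L) = 207 × 2.0 / (0.6 × 620 × 240 × 10⁻³) = 4.637 mm.
Required leg w = t_e / 0.707 = 6.559 mm → use 7 mm.

w = 7 mm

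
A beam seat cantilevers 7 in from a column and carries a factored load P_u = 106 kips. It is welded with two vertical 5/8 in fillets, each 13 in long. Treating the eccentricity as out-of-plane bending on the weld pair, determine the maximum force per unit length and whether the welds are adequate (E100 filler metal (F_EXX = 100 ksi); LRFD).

L_w = 2 × 13 = 26 in; section modulus (unit throat) S = 2 × L²/6 = 56.33 in².
Direct shear f_v = P/L_w = 106/26 = 4.077 kip/in.
Moment M = P × e = 106 × 7 = 742 kip·in; bending f_b = M/S = 13.17 kip/in.
f_max = √(f_v² + f_b²) = √(4.077² + 13.17²) = 13.79 kip/in.
φr_n = 0.75 × 0.6 × 100 × (0.707 × 0.625) = 19.88 kip/in → adequate.

f_max ≈ 13.8 kip/in; adequate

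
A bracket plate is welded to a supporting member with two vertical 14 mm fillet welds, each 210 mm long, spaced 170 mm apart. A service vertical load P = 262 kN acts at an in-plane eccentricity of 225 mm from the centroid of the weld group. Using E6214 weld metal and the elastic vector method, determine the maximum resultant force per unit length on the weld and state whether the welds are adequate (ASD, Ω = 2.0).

f_max ≈ 2190 N/mm; NOT adequate

E62XX → F_EXX = 620 MPa.
Total weld length L_w = 420 mm. Treat welds as unit-width lines.
Polar moment about centroid: J = 2[d³/12 + d(b/2)²] = 2[210³/12 + 210×85²] = 4578000 mm³.
Direct shear f_v = P/L_w = 262×10³ / 420 = 623.8 N/mm (vertical).
Torsion M = P·e = 262×10³ × 225 = 58950000 N·mm.
Critical point at (x, y) = (85, 105) from centroid. f_tx = M·y/J = 1352 N/mm; f_ty = M·x/J = 1095 N/mm.
Resultant f_max = √[f_tx² + (f_v + f_ty)²] = √[1352² + (623.8 + 1095)²] = 2186 N/mm.
Capacity per unit length: r_n/Ω = (1/2.0) × 0.6 × 620 × (0.707 × 14) = 1841 N/mm.
2186 > 1841 → NOT adequate.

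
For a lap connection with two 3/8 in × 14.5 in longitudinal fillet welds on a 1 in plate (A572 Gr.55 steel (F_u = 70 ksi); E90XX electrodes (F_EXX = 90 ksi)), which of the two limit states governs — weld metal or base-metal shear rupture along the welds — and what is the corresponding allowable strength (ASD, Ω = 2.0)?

R_n/Ω ≈ 208 kips (weld metal governs)

t_e = 0.707 × 0.375 = 0.2651 in; L = 29 in.
Weld metal: R_n/Ω = (1/2.0) × 0.6 × 90 × 0.2651 × 29 = 207.6 kips.
Base metal (shear rupture): R_n/Ω = (1/2.0) × 0.6 × 70 × 1 × 29 = 609 kips.
Governing: weld metal.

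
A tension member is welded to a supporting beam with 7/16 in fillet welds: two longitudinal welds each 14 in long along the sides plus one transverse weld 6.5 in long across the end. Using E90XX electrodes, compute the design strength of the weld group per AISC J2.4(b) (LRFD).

E90XX → F_EXX = 90 ksi.
t_e = 0.707 × 0.4375 = 0.3093 in.
R_nwl = 0.6 × 90 × 0.3093 × 28 = 467.7 kip (longitudinal, 2 welds).
R_nwt = 0.6 × 90 × 0.3093 × 6.5 = 108.6 kip (transverse, base value).
(i) R_nwl + R_nwt = 576.2 kip; (ii) 0.85 R_nwl + 1.5 R_nwt = 560.4 kip.
R_n = max = 576.2 kip [governs: (i)]; φR_n = 432.2 kip.

φR_n ≈ 432 kip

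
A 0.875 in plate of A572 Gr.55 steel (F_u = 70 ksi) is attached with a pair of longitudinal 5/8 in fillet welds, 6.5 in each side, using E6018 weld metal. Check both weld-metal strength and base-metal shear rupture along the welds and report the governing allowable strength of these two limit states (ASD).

E60XX → F_EXX = 60 ksi.
t_e = 0.707 × 0.625 = 0.4419 in; L = 13 in.
Weld metal: R_n/Ω = (1/2.0) × 0.6 × 60 × 0.4419 × 13 = 103.4 kips.
Base metal (shear rupture): R_n/Ω = (1/2.0) × 0.6 × 70 × 0.875 × 13 = 238.9 kips.
Governing: weld metal.

R_n/Ω ≈ 103 kips (weld metal governs)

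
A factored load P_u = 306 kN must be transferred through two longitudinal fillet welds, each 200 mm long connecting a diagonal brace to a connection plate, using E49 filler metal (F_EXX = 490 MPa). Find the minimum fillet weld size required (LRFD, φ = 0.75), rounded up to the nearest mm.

Total weld length L = 400 mm.
Required throat t_e = P_u / (φ × 0.6 F_EXX × L) = 306 / (0.75 × 0.6 × 490 × 400 × 10⁻³) = 3.469 mm.
Required leg w = t_e / 0.707 = 4.907 mm → use 5 mm.

w = 5 mm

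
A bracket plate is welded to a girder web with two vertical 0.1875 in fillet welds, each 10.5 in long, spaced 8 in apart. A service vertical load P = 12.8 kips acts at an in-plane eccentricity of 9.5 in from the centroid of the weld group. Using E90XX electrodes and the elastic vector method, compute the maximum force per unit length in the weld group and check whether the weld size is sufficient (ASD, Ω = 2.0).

E90XX → F_EXX = 90 ksi.
Total weld length L_w = 21 in. Treat welds as unit-width lines.
Polar moment about centroid: J = 2[d³/12 + d(b/2)²] = 2[10.5³/12 + 10.5×4²] = 528.9 in³.
Direct shear f_v = P/L_w = 12.8 / 21 = 0.6095 kip/in (vertical).
Torsion M = P·e = 12.8 × 9.5 = 121.6 kip·in.
Critical point at (x, y) = (4, 5.25) from centroid. f_tx = M·y/J = 1.207 kip/in; f_ty = M·x/J = 0.9196 kip/in.
Resultant f_max = √[f_tx² + (f_v + f_ty)²] = √[1.207² + (0.6095 + 0.9196)²] = 1.948 kip/in.
Capacity per unit length: r_n/Ω = (1/2.0) × 0.6 × 90 × (0.707 × 0.1875) = 3.579 kip/in.
1.948 ≤ 3.579 → adequate.

f_max ≈ 1.95 kip/in; adequate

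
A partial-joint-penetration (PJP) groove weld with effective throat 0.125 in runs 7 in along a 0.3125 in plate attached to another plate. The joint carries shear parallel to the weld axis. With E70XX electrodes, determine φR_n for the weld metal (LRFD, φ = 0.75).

φR_n ≈ 27.6 kips

E70XX → F_EXX = 70 ksi.
Effective throat (given) t_e = 0.125 in.
A_we = 0.125 × 7 = 0.875 in².
F_nw = 0.6 F_EXX = 42 ksi.
φR_n = 0.75 × 42 × 0.875 = 27.56 kips.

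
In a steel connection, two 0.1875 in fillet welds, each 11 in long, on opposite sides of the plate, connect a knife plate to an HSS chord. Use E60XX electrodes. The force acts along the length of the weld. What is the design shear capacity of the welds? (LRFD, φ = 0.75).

E60XX → F_EXX = 60 ksi.
Effective throat t_e = 0.707 × 0.1875 = 0.1326 in.
Total length L = 22 in; A_we = 0.1326 × 22 = 2.916 in².
F_nw = 0.6 F_EXX = 0.6 × 60 = 36 ksi.
φR_n = 0.75 × 36 × 2.916 = 78.74 kips.

φR_n ≈ 78.7 kips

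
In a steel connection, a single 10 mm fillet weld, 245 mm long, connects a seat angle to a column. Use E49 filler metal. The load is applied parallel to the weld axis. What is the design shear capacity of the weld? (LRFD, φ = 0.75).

φR_n ≈ 382 kN

E49XX → F_EXX = 490 MPa.
Effective throat t_e = 0.707 × 10 = 7.07 mm.
Total length L = 245 mm; A_we = 7.07 × 245 = 1732 mm².
F_nw = 0.6 F_EXX = 0.6 × 490 = 294 MPa.
φR_n = 0.75 × 294 × 1732 × 10⁻³ = 381.9 kN.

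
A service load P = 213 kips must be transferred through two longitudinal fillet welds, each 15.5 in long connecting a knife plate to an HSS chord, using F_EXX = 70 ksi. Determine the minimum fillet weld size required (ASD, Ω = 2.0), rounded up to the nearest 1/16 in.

w = 1/2 in

Total weld length L = 31 in.
Required throat t_e = P × Ω / (0.6 F_EXX × L) = 213 × 2.0 / (0.6 × 70 × 31) = 0.3272 in.
Required leg w = t_e / 0.707 = 0.4628 in → use 1/2 in.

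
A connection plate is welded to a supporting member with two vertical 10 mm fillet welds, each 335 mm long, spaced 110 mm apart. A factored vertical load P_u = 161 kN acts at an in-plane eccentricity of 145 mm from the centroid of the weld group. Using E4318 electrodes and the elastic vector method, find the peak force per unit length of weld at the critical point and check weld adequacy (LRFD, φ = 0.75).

E43XX → F_EXX = 430 MPa.
Total weld length L_w = 670 mm. Treat welds as unit-width lines.
Polar moment about centroid: J = 2[d³/12 + d(b/2)²] = 2[335³/12 + 335×55²] = 8293000 mm³.
Direct shear f_v = P/L_w = 161×10³ / 670 = 240.3 N/mm (vertical).
Torsion M = P·e = 161×10³ × 145 = 23345000 N·mm.
Critical point at (x, y) = (55, 167.5) from centroid. f_tx = M·y/J = 471.5 N/mm; f_ty = M·x/J = 154.8 N/mm.
Resultant f_max = √[f_tx² + (f_v + f_ty)²] = √[471.5² + (240.3 + 154.8)²] = 615.2 N/mm.
Capacity per unit length: φr_n = 0.75 × 0.6 × 430 × (0.707 × 10) = 1368 N/mm.
615.2 ≤ 1368 → adequate.

f_max ≈ 615 N/mm; adequate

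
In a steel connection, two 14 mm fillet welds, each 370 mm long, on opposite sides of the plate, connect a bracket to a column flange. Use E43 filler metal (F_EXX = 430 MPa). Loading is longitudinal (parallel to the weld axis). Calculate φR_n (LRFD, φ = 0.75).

φR_n ≈ 1420 kN

Effective throat t_e = 0.707 × 14 = 9.898 mm.
Total length L = 740 mm; A_we = 9.898 × 740 = 7325 mm².
F_nw = 0.6 F_EXX = 0.6 × 430 = 258 MPa.
φR_n = 0.75 × 258 × 7325 × 10⁻³ = 1417 kN.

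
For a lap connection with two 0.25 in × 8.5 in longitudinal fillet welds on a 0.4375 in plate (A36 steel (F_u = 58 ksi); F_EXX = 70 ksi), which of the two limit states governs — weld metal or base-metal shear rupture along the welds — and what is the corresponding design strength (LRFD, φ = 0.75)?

φR_n ≈ 94.6 kip (weld metal governs)

t_e = 0.707 × 0.25 = 0.1767 in; L = 17 in.
Weld metal: φR_n = 0.75 × 0.6 × 70 × 0.1767 × 17 = 94.65 kip.
Base metal (shear rupture): φR_n = 0.75 × 0.6 × 58 × 0.4375 × 17 = 194.1 kip.
Governing: weld metal.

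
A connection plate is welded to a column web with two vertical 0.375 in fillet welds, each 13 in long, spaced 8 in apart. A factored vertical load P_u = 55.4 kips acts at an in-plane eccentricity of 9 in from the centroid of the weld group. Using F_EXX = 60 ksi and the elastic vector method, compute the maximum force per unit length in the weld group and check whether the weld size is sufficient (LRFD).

f_max ≈ 6.25 kip/in; adequate

Total weld length L_w = 26 in. Treat welds as unit-width lines.
Polar moment about centroid: J = 2[d³/12 + d(b/2)²] = 2[13³/12 + 13×4²] = 782.2 in³.
Direct shear f_v = P/L_w = 55.4 / 26 = 2.131 kip/in (vertical).
Torsion M = P·e = 55.4 × 9 = 498.6 kip·in.
Critical point at (x, y) = (4, 6.5) from centroid. f_tx = M·y/J = 4.143 kip/in; f_ty = M·x/J = 2.55 kip/in.
Resultant f_max = √[f_tx² + (f_v + f_ty)²] = √[4.143² + (2.131 + 2.55)²] = 6.251 kip/in.
Capacity per unit length: φr_n = 0.75 × 0.6 × 60 × (0.707 × 0.375) = 7.158 kip/in.
6.251 ≤ 7.158 → adequate.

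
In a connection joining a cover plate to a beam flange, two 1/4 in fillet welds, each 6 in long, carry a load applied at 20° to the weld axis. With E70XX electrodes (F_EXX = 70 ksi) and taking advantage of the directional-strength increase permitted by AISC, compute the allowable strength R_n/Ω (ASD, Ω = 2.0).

t_e = 0.707 × 0.25 = 0.1767 in; A_we = 0.1767 × 12 = 2.121 in².
Directional factor: 1.0 + 0.5 sin^1.5(20°) = 1.1.
F_nw = 0.6 × 70 × 1.1 = 46.2 ksi.
R_n/Ω = (46.2 × 2.121) / 2.0 = 49 kips.

R_n/Ω ≈ 49 kips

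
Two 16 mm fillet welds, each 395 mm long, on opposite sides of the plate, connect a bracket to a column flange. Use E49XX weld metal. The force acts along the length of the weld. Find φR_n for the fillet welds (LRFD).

φR_n ≈ 1970 kN

E49XX → F_EXX = 490 MPa.
Effective throat t_e = 0.707 × 16 = 11.31 mm.
Total length L = 790 mm; A_we = 11.31 × 790 = 8936 mm².
F_nw = 0.6 F_EXX = 0.6 × 490 = 294 MPa.
φR_n = 0.75 × 294 × 8936 × 10⁻³ = 1970 kN.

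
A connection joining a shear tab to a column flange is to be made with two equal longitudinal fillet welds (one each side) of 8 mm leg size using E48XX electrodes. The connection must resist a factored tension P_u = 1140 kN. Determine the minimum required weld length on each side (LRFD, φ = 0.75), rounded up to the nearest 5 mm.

L = 470 mm on each side

E48XX → F_EXX = 480 MPa.
Throat t_e = 0.707 × 8 = 5.656 mm.
φr_n = 0.75 × 0.6 × 480 × 5.656 × 10⁻³ = 1.222 kN/mm.
L_req = P_u / φr_n = 1140 / 1.222 = 933.1 mm total.
Per side: 933.1 / 2 = 466.6 mm.
Round up → use L = 470 mm on each side.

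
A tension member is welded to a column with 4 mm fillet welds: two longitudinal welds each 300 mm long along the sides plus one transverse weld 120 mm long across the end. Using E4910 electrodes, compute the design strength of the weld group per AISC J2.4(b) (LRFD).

E49XX → F_EXX = 490 MPa.
t_e = 0.707 × 4 = 2.828 mm.
R_nwl = 0.6 × 490 × 2.828 × 600 × 10⁻³ = 498.9 kN (longitudinal, 2 welds).
R_nwt = 0.6 × 490 × 2.828 × 120 × 10⁻³ = 99.77 kN (transverse, base value).
(i) R_nwl + R_nwt = 598.6 kN; (ii) 0.85 R_nwl + 1.5 R_nwt = 573.7 kN.
R_n = max = 598.6 kN [governs: (i)]; φR_n = 449 kN.

φR_n ≈ 449 kN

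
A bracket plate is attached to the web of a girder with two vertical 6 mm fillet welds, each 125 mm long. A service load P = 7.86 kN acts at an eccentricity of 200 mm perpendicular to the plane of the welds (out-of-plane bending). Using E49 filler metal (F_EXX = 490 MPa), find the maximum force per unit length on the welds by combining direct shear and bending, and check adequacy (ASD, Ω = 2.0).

L_w = 2 × 125 = 250 mm; section modulus (unit throat) S = 2 × L²/6 = 5208 mm².
Direct shear f_v = P/L_w = 7.86×10³/250 = 31.44 N/mm.
Moment M = P × e = 7.86×10³ × 200 = 1572000 N·mm; bending f_b = M/S = 301.8 N/mm.
f_max = √(f_v² + f_b²) = √(31.44² + 301.8²) = 303.5 N/mm.
r_n/Ω = (1/2.0) × 0.6 × 490 × (0.707 × 6) = 623.6 N/mm → adequate.

f_max ≈ 303 N/mm; adequate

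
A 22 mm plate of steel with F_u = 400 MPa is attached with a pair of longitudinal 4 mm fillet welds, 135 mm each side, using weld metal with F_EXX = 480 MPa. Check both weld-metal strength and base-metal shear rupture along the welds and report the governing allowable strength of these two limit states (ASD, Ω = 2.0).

R_n/Ω ≈ 110 kN (weld metal governs)

t_e = 0.707 × 4 = 2.828 mm; L = 270 mm.
Weld metal: R_n/Ω = (1/2.0) × 0.6 × 480 × 2.828 × 270 × 10⁻³ = 110 kN.
Base metal (shear rupture): R_n/Ω = (1/2.0) × 0.6 × 400 × 22 × 270 × 10⁻³ = 712.8 kN.
Governing: weld metal.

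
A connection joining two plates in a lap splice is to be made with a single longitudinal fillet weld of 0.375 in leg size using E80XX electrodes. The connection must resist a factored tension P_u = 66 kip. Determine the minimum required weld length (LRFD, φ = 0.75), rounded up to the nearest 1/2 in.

E80XX → F_EXX = 80 ksi.
Throat t_e = 0.707 × 0.375 = 0.2651 in.
φr_n = 0.75 × 0.6 × 80 × 0.2651 = 9.544 kip/in.
L_req = P_u / φr_n = 66 / 9.544 = 6.915 in total.
Round up → use L = 7 in.

L = 7 in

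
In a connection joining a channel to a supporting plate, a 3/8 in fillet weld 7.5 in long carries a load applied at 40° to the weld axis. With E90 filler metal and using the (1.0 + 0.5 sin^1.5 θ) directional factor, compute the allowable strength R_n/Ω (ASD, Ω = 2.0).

E90XX → F_EXX = 90 ksi.
t_e = 0.707 × 0.375 = 0.2651 in; A_we = 0.2651 × 7.5 = 1.988 in².
Directional factor: 1.0 + 0.5 sin^1.5(40°) = 1.258.
F_nw = 0.6 × 90 × 1.258 = 67.91 ksi.
R_n/Ω = (67.91 × 1.988) / 2.0 = 67.52 kips.

R_n/Ω ≈ 67.5 kips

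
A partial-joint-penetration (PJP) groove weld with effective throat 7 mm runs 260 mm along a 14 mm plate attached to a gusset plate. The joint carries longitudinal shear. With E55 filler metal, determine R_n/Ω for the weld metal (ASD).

R_n/Ω ≈ 300 kN

E55XX → F_EXX = 550 MPa.
Effective throat (given) t_e = 7 mm.
A_we = 7 × 260 = 1820 mm².
F_nw = 0.6 F_EXX = 330 MPa.
R_n/Ω = (330 × 1820) / 2.0 × 10⁻³ = 300.3 kN.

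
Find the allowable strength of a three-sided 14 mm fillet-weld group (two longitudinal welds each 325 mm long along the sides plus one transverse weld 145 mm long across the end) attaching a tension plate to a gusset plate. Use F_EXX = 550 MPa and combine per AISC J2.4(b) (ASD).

t_e = 0.707 × 14 = 9.898 mm.
R_nwl = 0.6 × 550 × 9.898 × 650 × 10⁻³ = 2123 kN (longitudinal, 2 welds).
R_nwt = 0.6 × 550 × 9.898 × 145 × 10⁻³ = 473.6 kN (transverse, base value).
(i) R_nwl + R_nwt = 2597 kN; (ii) 0.85 R_nwl + 1.5 R_nwt = 2515 kN.
R_n = max = 2597 kN [governs: (i)]; R_n/Ω = 1298 kN.

R_n/Ω ≈ 1300 kN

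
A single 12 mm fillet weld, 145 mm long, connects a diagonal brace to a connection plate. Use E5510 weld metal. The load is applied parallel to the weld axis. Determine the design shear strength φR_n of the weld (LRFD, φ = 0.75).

E55XX → F_EXX = 550 MPa.
Effective throat t_e = 0.707 × 12 = 8.484 mm.
Total length L = 145 mm; A_we = 8.484 × 145 = 1230 mm².
F_nw = 0.6 F_EXX = 0.6 × 550 = 330 MPa.
φR_n = 0.75 × 330 × 1230 × 10⁻³ = 304.5 kN.

φR_n ≈ 304 kN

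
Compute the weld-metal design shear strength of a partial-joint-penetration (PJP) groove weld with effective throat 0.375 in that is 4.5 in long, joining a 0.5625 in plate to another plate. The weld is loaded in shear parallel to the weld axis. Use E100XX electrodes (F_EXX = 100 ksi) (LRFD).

φR_n ≈ 75.9 kip

Effective throat (given) t_e = 0.375 in.
A_we = 0.375 × 4.5 = 1.688 in².
F_nw = 0.6 F_EXX = 60 ksi.
φR_n = 0.75 × 60 × 1.688 = 75.94 kip.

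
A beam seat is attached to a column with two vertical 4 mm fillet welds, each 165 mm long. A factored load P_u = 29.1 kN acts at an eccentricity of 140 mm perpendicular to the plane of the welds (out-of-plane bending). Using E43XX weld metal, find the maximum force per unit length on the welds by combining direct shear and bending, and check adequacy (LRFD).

E43XX → F_EXX = 430 MPa.
L_w = 2 × 165 = 330 mm; section modulus (unit throat) S = 2 × L²/6 = 9075 mm².
Direct shear f_v = P/L_w = 29.1×10³/330 = 88.18 N/mm.
Moment M = P × e = 29.1×10³ × 140 = 4074000 N·mm; bending f_b = M/S = 448.9 N/mm.
f_max = √(f_v² + f_b²) = √(88.18² + 448.9²) = 457.5 N/mm.
φr_n = 0.75 × 0.6 × 430 × (0.707 × 4) = 547.2 N/mm → adequate.

f_max ≈ 458 N/mm; adequate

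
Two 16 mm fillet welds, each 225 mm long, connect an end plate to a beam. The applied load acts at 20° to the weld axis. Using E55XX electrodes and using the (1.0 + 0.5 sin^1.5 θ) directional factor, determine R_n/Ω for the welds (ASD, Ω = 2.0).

E55XX → F_EXX = 550 MPa.
t_e = 0.707 × 16 = 11.31 mm; A_we = 11.31 × 450 = 5090 mm².
Directional factor: 1.0 + 0.5 sin^1.5(20°) = 1.1.
F_nw = 0.6 × 550 × 1.1 = 363 MPa.
R_n/Ω = (363 × 5090) / 2.0 × 10⁻³ = 923.9 kN.

R_n/Ω ≈ 924 kN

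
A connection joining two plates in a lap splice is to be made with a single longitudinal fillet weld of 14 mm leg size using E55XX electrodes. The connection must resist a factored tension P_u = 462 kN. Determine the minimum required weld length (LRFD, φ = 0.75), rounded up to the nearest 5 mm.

E55XX → F_EXX = 550 MPa.
Throat t_e = 0.707 × 14 = 9.898 mm.
φr_n = 0.75 × 0.6 × 550 × 9.898 × 10⁻³ = 2.45 kN/mm.
L_req = P_u / φr_n = 462 / 2.45 = 188.6 mm total.
Round up → use L = 190 mm.

L = 190 mm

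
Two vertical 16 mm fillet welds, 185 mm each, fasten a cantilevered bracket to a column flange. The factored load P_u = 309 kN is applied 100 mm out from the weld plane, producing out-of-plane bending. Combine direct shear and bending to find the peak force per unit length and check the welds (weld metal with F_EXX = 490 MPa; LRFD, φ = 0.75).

L_w = 2 × 185 = 370 mm; section modulus (unit throat) S = 2 × L²/6 = 11410 mm².
Direct shear f_v = P/L_w = 309×10³/370 = 835.1 N/mm.
Moment M = P × e = 309×10³ × 100 = 30900000 N·mm; bending f_b = M/S = 2709 N/mm.
f_max = √(f_v² + f_b²) = √(835.1² + 2709²) = 2834 N/mm.
φr_n = 0.75 × 0.6 × 490 × (0.707 × 16) = 2494 N/mm → NOT adequate.

f_max ≈ 2830 N/mm; NOT adequate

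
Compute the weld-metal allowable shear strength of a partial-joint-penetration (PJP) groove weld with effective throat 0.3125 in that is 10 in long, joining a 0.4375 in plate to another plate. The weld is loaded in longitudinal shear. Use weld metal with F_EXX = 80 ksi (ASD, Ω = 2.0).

Effective throat (given) t_e = 0.3125 in.
A_we = 0.3125 × 10 = 3.125 in².
F_nw = 0.6 F_EXX = 48 ksi.
R_n/Ω = (48 × 3.125) / 2.0 = 75 kips.

R_n/Ω ≈ 75 kips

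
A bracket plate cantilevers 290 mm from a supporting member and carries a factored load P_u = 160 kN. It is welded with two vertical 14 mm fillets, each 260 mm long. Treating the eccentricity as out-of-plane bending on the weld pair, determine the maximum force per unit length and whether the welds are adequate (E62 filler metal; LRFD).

E62XX → F_EXX = 620 MPa.
L_w = 2 × 260 = 520 mm; section modulus (unit throat) S = 2 × L²/6 = 22530 mm².
Direct shear f_v = P/L_w = 160×10³/520 = 307.7 N/mm.
Moment M = P × e = 160×10³ × 290 = 46400000 N·mm; bending f_b = M/S = 2059 N/mm.
f_max = √(f_v² + f_b²) = √(307.7² + 2059²) = 2082 N/mm.
φr_n = 0.75 × 0.6 × 620 × (0.707 × 14) = 2762 N/mm → adequate.

f_max ≈ 2080 N/mm; adequate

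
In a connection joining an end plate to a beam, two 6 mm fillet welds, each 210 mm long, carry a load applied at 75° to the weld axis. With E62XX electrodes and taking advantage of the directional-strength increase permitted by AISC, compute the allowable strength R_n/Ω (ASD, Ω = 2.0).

E62XX → F_EXX = 620 MPa.
t_e = 0.707 × 6 = 4.242 mm; A_we = 4.242 × 420 = 1782 mm².
Directional factor: 1.0 + 0.5 sin^1.5(75°) = 1.475.
F_nw = 0.6 × 620 × 1.475 = 548.6 MPa.
R_n/Ω = (548.6 × 1782) / 2.0 × 10⁻³ = 488.7 kN.

R_n/Ω ≈ 489 kN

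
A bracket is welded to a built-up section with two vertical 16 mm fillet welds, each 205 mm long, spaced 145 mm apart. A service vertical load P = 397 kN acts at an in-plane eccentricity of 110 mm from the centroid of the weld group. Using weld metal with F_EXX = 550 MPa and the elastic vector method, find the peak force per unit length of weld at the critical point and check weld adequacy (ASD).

Total weld length L_w = 410 mm. Treat welds as unit-width lines.
Polar moment about centroid: J = 2[d³/12 + d(b/2)²] = 2[205³/12 + 205×72.5²] = 3591000 mm³.
Direct shear f_v = P/L_w = 397×10³ / 410 = 968.3 N/mm (vertical).
Torsion M = P·e = 397×10³ × 110 = 43670000 N·mm.
Critical point at (x, y) = (72.5, 102.5) from centroid. f_tx = M·y/J = 1247 N/mm; f_ty = M·x/J = 881.7 N/mm.
Resultant f_max = √[f_tx² + (f_v + f_ty)²] = √[1247² + (968.3 + 881.7)²] = 2231 N/mm.
Capacity per unit length: r_n/Ω = (1/2.0) × 0.6 × 550 × (0.707 × 16) = 1866 N/mm.
2231 > 1866 → NOT adequate.

f_max ≈ 2230 N/mm; NOT adequate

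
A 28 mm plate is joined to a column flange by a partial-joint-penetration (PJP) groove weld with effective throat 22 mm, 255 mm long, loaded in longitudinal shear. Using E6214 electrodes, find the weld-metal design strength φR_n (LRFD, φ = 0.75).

φR_n ≈ 1570 kN

E62XX → F_EXX = 620 MPa.
Effective throat (given) t_e = 22 mm.
A_we = 22 × 255 = 5610 mm².
F_nw = 0.6 F_EXX = 372 MPa.
φR_n = 0.75 × 372 × 5610 × 10⁻³ = 1565 kN.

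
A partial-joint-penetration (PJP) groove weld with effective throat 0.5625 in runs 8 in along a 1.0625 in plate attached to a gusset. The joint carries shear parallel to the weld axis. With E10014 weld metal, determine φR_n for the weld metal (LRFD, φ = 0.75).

E100XX → F_EXX = 100 ksi.
Effective throat (given) t_e = 0.5625 in.
A_we = 0.5625 × 8 = 4.5 in².
F_nw = 0.6 F_EXX = 60 ksi.
φR_n = 0.75 × 60 × 4.5 = 202.5 kips.

φR_n ≈ 202 kips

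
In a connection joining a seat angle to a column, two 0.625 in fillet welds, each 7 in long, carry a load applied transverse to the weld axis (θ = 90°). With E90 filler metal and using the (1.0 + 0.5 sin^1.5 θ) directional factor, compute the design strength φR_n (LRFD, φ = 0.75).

φR_n ≈ 376 kips

E90XX → F_EXX = 90 ksi.
t_e = 0.707 × 0.625 = 0.4419 in; A_we = 0.4419 × 14 = 6.186 in².
Directional factor: 1.0 + 0.5 sin^1.5(90°) = 1.5.
F_nw = 0.6 × 90 × 1.5 = 81 ksi.
φR_n = 0.75 × 81 × 6.186 = 375.8 kips.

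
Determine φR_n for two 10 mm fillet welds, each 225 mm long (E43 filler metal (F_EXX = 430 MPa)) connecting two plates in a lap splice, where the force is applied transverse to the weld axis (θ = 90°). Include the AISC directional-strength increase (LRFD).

φR_n ≈ 923 kN

t_e = 0.707 × 10 = 7.07 mm; A_we = 7.07 × 450 = 3181 mm².
Directional factor: 1.0 + 0.5 sin^1.5(90°) = 1.5.
F_nw = 0.6 × 430 × 1.5 = 387 MPa.
φR_n = 0.75 × 387 × 3181 × 10⁻³ = 923.4 kN.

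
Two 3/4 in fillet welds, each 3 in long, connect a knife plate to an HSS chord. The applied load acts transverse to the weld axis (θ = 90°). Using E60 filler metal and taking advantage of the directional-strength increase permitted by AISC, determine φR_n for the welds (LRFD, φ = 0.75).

φR_n ≈ 129 kip

E60XX → F_EXX = 60 ksi.
t_e = 0.707 × 0.75 = 0.5302 in; A_we = 0.5302 × 6 = 3.181 in².
Directional factor: 1.0 + 0.5 sin^1.5(90°) = 1.5.
F_nw = 0.6 × 60 × 1.5 = 54 ksi.
φR_n = 0.75 × 54 × 3.181 = 128.9 kip.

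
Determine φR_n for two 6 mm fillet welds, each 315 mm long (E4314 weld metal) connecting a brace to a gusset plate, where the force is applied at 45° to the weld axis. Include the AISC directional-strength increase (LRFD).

φR_n ≈ 671 kN

E43XX → F_EXX = 430 MPa.
t_e = 0.707 × 6 = 4.242 mm; A_we = 4.242 × 630 = 2672 mm².
Directional factor: 1.0 + 0.5 sin^1.5(45°) = 1.297.
F_nw = 0.6 × 430 × 1.297 = 334.7 MPa.
φR_n = 0.75 × 334.7 × 2672 × 10⁻³ = 670.9 kN.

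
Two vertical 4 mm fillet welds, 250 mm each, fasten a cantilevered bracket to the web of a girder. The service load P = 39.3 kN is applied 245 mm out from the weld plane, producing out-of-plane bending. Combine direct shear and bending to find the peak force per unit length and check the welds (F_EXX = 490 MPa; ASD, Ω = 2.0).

f_max ≈ 469 N/mm; NOT adequate

L_w = 2 × 250 = 500 mm; section modulus (unit throat) S = 2 × L²/6 = 20830 mm².
Direct shear f_v = P/L_w = 39.3×10³/500 = 78.6 N/mm.
Moment M = P × e = 39.3×10³ × 245 = 9628500 N·mm; bending f_b = M/S = 462.2 N/mm.
f_max = √(f_v² + f_b²) = √(78.6² + 462.2²) = 468.8 N/mm.
r_n/Ω = (1/2.0) × 0.6 × 490 × (0.707 × 4) = 415.7 N/mm → NOT adequate.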